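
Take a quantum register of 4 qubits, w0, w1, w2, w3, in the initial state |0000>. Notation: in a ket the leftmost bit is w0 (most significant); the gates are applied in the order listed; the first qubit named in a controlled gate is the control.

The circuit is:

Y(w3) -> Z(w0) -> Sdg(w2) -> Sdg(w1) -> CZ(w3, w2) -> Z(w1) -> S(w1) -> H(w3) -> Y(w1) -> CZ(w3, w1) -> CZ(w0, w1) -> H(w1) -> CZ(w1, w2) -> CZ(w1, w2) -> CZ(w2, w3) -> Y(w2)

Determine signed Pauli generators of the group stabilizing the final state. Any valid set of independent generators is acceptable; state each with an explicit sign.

One valid set of independent stabilizer generators is -IXII, +IIIX, +ZIII, -IIZI (any independent generating set of the same group is equally correct).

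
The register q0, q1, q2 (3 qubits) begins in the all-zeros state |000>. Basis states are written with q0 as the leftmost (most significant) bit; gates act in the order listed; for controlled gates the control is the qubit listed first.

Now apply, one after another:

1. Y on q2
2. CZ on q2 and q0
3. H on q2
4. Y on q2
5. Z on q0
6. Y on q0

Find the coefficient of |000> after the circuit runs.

|000> carries amplitude 0 in the final state.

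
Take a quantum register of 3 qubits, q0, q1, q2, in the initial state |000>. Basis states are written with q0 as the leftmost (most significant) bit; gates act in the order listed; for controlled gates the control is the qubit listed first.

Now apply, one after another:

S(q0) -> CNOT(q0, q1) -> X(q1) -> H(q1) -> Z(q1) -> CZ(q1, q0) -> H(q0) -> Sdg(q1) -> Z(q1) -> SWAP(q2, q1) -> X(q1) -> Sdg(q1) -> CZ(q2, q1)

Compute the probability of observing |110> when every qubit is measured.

Outcome |110> occurs with probability 1/4.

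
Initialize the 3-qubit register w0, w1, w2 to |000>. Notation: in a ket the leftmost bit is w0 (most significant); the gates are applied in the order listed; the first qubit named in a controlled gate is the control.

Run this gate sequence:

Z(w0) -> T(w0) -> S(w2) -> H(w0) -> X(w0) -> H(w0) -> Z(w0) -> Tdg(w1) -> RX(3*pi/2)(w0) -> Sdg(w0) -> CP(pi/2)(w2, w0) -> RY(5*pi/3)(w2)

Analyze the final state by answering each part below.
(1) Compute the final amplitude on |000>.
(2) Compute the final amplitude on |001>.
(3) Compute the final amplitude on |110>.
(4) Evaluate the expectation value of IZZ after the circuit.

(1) The final state's coefficient on |000> equals sqrt(6)/4. Key observation: steps 4-7 multiply out to the identity, so the circuit reduces to the remaining gates.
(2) The amplitude on |001> is -sqrt(2)/4.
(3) The final state's coefficient on |110> equals 0.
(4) The expectation value of IZZ is 1/2.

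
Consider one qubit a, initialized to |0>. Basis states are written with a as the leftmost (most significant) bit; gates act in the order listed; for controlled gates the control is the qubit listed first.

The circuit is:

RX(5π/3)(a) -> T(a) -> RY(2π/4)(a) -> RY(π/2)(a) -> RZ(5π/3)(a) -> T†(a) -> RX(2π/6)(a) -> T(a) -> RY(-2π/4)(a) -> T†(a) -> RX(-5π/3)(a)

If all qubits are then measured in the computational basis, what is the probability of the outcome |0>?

The probability of measuring |0> is -3*sqrt(2)/32 - 3*sqrt(3)/64 - sqrt(6)/32 + 11/16.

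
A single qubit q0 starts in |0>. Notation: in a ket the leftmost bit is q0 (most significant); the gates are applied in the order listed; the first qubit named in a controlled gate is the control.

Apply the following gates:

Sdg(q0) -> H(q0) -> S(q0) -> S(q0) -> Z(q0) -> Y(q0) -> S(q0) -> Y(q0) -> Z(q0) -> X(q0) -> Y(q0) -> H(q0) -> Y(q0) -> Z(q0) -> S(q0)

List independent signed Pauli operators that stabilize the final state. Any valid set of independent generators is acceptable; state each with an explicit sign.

One valid set of independent stabilizer generators is +X (any independent generating set of the same group is equally correct).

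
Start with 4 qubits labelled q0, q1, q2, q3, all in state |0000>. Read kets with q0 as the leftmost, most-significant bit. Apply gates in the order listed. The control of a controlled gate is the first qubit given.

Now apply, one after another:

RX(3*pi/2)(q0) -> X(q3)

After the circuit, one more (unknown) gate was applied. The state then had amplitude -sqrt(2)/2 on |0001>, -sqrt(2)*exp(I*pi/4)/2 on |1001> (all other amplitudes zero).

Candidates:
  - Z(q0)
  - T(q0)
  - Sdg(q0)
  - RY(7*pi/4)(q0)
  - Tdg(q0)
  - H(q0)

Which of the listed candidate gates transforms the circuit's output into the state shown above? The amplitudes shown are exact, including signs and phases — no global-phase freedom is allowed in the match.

It was Tdg(q0) that produced the state shown.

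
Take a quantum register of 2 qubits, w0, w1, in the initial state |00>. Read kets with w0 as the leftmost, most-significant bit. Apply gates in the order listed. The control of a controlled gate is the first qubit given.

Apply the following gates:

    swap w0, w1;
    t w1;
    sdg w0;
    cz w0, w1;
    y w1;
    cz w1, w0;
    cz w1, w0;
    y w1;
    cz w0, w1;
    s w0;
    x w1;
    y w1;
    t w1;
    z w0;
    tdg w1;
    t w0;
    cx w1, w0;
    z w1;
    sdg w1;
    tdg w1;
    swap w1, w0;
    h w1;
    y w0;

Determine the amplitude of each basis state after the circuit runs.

The resulting statevector has amplitude 0 on |00>, 0 on |01>, sqrt(2)/2 on |10>, sqrt(2)/2 on |11>.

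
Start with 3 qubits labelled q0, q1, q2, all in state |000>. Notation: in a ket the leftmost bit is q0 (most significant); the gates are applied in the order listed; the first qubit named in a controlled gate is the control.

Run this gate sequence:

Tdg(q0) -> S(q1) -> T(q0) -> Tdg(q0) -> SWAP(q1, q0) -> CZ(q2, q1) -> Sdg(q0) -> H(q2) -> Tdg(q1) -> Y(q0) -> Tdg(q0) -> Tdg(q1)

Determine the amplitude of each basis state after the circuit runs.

The final amplitudes are sqrt(2)*exp(I*pi/4)/2 on |100>, sqrt(2)*exp(I*pi/4)/2 on |101>, and 0 on every other basis state.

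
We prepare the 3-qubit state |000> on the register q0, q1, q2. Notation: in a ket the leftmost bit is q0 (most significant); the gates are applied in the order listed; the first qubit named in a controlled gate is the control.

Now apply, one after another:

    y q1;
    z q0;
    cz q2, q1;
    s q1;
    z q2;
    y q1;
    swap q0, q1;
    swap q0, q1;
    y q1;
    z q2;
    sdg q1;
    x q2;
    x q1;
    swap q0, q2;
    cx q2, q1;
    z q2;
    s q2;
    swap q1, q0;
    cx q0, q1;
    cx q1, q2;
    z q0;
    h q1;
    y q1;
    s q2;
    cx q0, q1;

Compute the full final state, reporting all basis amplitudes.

The resulting statevector has amplitude -sqrt(2)*I/2 on |001>, -sqrt(2)*I/2 on |011>, and 0 on every other basis state. Key observation: gates 4-11 undo each other exactly, leaving only the rest of the circuit to track.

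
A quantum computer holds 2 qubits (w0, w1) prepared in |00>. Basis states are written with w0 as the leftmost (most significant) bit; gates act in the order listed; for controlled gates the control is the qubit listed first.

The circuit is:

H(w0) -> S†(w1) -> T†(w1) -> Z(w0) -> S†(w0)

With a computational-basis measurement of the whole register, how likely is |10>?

A full measurement returns |10> with probability 1/2.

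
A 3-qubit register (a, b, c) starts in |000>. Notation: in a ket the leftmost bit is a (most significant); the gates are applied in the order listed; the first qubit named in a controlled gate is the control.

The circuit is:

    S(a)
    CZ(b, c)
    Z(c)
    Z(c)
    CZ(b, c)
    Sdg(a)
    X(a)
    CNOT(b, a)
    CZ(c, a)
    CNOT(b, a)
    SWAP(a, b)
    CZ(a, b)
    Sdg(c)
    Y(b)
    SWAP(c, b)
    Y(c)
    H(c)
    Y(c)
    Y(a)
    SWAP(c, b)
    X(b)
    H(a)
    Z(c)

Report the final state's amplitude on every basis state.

After the circuit, the state carries amplitude -1/2 on |000>, 0 on |001>, -1/2 on |010>, 0 on |011>, 1/2 on |100>, 0 on |101>, 1/2 on |110>, 0 on |111>. Key observation: the block from step 1 through step 6 cancels to the identity and can be dropped.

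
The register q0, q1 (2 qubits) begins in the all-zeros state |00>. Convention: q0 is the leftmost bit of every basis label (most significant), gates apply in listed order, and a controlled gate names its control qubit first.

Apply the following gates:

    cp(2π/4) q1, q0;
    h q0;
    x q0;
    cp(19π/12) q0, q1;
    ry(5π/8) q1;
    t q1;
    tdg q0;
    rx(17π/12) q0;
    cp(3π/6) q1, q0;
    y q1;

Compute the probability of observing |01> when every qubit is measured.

Outcome |01> occurs with probability cos(5*pi/16)**2/2 - sqrt(6)*I*exp(I*pi/4)*cos(5*pi/16)**2/16 - I*sqrt(1/2 - sqrt(2)/4)*sqrt(sqrt(2)/4 + 1/2)*exp(I*pi/4)*cos(5*pi/16)**2/4 + I*sqrt(1/2 - sqrt(2)/4)*sqrt(sqrt(2)/4 + 1/2)*exp(-I*pi/4)*cos(5*pi/16)**2/4 + sqrt(6)*I*exp(-I*pi/4)*cos(5*pi/16)**2/16.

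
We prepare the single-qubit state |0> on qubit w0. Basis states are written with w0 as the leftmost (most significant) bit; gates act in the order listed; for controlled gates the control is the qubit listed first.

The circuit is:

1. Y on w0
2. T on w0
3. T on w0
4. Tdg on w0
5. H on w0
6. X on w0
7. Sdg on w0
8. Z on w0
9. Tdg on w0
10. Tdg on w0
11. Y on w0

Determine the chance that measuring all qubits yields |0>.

The probability of measuring |0> is 1/2.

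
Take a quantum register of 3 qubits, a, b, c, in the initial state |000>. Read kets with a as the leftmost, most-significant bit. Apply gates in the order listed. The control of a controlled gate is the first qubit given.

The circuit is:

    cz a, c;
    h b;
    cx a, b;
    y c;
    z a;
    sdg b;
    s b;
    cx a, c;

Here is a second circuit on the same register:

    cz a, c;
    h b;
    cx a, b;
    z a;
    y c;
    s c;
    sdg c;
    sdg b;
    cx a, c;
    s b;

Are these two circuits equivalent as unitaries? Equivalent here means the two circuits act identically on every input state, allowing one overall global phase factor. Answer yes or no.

Yes, they are equivalent — the unitaries differ by at most a global phase.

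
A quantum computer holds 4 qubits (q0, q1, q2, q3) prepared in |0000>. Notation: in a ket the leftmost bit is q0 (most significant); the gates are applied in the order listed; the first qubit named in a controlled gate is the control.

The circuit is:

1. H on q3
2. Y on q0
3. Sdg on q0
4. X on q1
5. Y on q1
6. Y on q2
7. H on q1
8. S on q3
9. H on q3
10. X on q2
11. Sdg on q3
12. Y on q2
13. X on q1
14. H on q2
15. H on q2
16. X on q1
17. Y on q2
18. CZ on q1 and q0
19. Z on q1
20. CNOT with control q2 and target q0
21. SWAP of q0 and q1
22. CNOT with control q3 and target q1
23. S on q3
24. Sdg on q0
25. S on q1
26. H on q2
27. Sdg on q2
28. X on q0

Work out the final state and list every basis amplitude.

The final amplitudes are 0 on |0000>, -1/4 - I/4 on |0001>, 0 on |0010>, -1/4 + I/4 on |0011>, 1/4 + I/4 on |0100>, 0 on |0101>, 1/4 - I/4 on |0110>, 0 on |0111>, 0 on |1000>, 1/4 - I/4 on |1001>, 0 on |1010>, -1/4 - I/4 on |1011>, -1/4 + I/4 on |1100>, 0 on |1101>, 1/4 + I/4 on |1110>, 0 on |1111>. Key observation: the block from step 12 through step 17 cancels to the identity and can be dropped.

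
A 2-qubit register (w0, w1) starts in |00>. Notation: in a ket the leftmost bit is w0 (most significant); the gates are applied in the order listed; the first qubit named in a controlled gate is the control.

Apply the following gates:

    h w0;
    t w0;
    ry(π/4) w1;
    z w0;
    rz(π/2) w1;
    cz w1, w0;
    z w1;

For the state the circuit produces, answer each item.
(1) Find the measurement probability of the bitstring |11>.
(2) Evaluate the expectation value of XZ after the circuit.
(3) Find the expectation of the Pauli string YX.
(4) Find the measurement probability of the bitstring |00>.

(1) The probability of measuring |11> is 1/4 - sqrt(2)/8.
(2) The observable XZ averages to -sqrt(2)/2.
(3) The observable YX averages to -1/2.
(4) The probability of measuring |00> is sqrt(2)/8 + 1/4.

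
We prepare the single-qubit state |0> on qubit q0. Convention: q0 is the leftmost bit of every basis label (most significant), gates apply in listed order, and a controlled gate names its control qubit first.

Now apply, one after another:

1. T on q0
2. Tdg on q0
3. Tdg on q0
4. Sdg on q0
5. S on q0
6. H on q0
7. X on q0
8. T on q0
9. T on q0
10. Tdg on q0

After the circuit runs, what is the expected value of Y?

In the final state, Y has expectation sqrt(2)/2.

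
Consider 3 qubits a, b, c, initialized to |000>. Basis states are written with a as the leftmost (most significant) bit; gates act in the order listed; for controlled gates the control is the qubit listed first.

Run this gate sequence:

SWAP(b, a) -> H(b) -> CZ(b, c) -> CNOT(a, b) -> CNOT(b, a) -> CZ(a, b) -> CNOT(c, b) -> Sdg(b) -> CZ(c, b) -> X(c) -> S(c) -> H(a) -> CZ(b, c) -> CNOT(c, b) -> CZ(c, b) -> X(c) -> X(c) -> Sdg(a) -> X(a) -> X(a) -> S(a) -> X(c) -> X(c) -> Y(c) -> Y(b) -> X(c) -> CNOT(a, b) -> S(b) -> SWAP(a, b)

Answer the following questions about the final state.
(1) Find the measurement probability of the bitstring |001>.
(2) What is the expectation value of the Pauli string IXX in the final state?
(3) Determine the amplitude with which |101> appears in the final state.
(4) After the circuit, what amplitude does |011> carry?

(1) A full measurement returns |001> with probability 1/4. Key observation: gates 16-23 undo each other exactly, leaving only the rest of the circuit to track.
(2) The expectation value of IXX is 0.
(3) |101> carries amplitude I/2 in the final state.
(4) The amplitude on |011> is -1/2.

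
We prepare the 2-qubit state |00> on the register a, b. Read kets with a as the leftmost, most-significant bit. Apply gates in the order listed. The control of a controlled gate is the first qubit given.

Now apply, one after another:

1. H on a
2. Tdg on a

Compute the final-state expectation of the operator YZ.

The observable YZ averages to -sqrt(2)/2.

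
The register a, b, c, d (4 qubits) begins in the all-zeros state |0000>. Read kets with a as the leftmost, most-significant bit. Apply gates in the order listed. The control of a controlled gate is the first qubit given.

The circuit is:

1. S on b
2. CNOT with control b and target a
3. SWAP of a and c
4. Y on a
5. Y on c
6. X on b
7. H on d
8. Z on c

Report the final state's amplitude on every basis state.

The final amplitudes are sqrt(2)/2 on |1110>, sqrt(2)/2 on |1111>, and 0 on every other basis state.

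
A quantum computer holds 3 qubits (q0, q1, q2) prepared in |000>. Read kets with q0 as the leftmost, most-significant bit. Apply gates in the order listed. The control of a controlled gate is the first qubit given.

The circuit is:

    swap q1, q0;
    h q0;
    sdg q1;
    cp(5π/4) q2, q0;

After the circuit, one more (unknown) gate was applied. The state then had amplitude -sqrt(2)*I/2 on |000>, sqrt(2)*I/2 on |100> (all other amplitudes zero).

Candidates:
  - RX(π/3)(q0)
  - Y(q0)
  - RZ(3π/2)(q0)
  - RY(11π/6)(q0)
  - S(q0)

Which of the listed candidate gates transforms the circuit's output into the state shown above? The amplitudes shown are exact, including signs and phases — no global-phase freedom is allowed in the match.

The unique candidate consistent with the amplitudes is Y(q0).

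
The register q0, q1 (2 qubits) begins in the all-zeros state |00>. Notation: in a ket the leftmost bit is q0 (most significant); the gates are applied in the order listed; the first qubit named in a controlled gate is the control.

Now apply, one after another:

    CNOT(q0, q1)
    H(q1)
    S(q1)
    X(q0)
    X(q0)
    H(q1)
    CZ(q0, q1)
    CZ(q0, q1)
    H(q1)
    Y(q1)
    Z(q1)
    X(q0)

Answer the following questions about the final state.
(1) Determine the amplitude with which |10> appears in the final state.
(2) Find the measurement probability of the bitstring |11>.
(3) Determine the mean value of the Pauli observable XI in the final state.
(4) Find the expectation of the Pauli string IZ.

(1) The amplitude on |10> is sqrt(2)/2.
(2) Outcome |11> occurs with probability 1/2.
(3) The expectation value of XI is 0.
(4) The observable IZ averages to 0.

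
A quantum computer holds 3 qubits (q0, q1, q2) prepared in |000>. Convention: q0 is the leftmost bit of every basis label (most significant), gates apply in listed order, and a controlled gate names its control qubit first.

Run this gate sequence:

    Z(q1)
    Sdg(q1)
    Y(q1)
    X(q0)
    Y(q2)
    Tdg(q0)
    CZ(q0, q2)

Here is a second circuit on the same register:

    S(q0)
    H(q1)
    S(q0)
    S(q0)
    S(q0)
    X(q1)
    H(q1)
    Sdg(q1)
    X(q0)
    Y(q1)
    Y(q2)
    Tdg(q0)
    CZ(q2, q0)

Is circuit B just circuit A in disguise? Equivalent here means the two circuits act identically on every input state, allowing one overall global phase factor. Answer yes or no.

Yes: on every input state the two circuits agree up to one overall phase factor.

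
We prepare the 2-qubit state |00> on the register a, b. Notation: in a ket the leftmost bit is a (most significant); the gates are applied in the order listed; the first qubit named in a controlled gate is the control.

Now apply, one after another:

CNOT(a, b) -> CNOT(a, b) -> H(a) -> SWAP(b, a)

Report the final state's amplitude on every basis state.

After the circuit, the state carries amplitude sqrt(2)/2 on |00>, sqrt(2)/2 on |01>, 0 on |10>, 0 on |11>. Key observation: gates 1-2 undo each other exactly, leaving only the rest of the circuit to track.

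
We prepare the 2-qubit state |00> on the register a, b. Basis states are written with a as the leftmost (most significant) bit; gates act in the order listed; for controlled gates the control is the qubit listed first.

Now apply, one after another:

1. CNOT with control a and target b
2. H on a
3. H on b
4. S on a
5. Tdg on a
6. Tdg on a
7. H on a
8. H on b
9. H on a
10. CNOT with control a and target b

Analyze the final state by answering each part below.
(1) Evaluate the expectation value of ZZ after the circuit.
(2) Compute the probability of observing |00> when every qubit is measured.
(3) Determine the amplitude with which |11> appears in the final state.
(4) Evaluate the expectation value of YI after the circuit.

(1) In the final state, ZZ has expectation 1.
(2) The probability of measuring |00> is 1/2.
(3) |11> carries amplitude sqrt(2)/2 in the final state.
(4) In the final state, YI has expectation 0.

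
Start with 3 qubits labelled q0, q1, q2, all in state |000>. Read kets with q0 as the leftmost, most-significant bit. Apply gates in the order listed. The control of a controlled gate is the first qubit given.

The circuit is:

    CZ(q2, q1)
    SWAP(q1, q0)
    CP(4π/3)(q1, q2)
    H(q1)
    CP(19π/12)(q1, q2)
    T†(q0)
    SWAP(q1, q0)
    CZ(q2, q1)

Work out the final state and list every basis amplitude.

After the circuit, the state carries amplitude sqrt(2)/2 on |000>, sqrt(2)/2 on |100>, and 0 on every other basis state.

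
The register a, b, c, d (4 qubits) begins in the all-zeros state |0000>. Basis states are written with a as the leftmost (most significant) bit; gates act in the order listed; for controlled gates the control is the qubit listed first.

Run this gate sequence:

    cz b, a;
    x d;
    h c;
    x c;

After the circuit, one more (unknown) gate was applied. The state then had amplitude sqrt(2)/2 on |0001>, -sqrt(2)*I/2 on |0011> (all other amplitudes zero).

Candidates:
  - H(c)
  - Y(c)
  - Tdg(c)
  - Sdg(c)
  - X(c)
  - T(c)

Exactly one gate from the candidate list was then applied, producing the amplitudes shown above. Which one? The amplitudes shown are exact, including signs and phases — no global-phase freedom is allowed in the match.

The applied gate was Sdg(c).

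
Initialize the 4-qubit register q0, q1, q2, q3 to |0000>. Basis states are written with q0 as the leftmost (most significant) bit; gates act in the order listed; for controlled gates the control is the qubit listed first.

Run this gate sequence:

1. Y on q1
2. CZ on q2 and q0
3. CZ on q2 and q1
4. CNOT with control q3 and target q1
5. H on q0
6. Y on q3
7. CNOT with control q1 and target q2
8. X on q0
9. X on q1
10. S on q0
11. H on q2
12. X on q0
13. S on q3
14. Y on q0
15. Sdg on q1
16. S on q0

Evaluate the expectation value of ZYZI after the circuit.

The expectation value of ZYZI is 0.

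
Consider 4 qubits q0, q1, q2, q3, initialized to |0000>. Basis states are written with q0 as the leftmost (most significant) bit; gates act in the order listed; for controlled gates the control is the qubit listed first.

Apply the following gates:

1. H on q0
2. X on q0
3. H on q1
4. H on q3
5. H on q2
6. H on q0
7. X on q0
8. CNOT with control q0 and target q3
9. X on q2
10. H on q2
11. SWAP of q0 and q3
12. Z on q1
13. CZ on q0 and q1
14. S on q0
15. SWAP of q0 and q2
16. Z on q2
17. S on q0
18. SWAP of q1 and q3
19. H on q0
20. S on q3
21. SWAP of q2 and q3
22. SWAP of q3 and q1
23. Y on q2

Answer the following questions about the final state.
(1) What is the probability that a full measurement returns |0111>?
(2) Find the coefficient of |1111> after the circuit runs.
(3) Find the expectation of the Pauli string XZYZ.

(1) The probability of measuring |0111> is 1/8.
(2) The final state's coefficient on |1111> equals sqrt(2)/4.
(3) In the final state, XZYZ has expectation 1.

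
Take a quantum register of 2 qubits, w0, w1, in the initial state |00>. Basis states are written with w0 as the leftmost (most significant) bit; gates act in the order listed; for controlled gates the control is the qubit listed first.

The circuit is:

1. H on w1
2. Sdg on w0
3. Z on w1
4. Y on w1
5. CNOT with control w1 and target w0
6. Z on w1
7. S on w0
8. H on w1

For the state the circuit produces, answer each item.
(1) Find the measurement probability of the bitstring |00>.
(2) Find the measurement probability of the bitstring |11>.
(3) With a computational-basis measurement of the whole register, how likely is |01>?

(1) The probability of measuring |00> is 1/4.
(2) Outcome |11> occurs with probability 1/4.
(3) A full measurement returns |01> with probability 1/4.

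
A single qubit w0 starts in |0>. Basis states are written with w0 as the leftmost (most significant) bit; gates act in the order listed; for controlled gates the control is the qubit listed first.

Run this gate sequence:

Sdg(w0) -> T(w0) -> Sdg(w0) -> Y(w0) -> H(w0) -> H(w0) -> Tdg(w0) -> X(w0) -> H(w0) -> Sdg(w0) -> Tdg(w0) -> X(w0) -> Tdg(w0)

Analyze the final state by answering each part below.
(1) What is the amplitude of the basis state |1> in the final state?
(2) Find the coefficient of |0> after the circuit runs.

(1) |1> carries amplitude sqrt(2)/2 in the final state.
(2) The final state's coefficient on |0> equals -sqrt(2)*I/2.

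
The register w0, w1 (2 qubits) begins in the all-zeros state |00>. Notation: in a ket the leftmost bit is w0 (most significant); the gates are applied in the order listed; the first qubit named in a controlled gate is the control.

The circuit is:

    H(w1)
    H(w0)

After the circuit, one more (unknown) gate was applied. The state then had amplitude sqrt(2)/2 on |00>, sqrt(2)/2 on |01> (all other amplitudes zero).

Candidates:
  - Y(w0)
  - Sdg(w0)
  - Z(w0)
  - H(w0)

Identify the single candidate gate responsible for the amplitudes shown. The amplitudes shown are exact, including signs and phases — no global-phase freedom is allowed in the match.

The unique candidate consistent with the amplitudes is H(w0).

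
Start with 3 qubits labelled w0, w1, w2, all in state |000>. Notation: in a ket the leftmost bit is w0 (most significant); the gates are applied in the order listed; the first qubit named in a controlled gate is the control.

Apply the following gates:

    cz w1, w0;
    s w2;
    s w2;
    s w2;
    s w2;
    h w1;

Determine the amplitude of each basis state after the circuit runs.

The final amplitudes are sqrt(2)/2 on |000>, sqrt(2)/2 on |010>, and 0 on every other basis state. Key observation: the block from step 2 through step 5 cancels to the identity and can be dropped.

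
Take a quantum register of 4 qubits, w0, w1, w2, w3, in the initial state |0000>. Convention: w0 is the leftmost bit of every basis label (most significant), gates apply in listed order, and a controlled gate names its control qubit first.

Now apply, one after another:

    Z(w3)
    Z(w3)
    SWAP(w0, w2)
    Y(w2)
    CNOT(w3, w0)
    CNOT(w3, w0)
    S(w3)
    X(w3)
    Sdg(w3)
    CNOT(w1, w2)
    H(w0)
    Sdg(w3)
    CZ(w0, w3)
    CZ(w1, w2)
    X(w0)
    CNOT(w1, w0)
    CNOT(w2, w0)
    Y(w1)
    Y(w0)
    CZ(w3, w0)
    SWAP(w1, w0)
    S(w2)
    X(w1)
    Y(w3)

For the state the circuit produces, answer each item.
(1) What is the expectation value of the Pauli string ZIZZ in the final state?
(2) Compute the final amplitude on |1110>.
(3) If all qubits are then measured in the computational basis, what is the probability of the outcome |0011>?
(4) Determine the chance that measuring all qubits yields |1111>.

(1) The observable ZIZZ averages to 1.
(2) The final state's coefficient on |1110> equals sqrt(2)*I/2.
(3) Outcome |0011> occurs with probability 0.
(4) A full measurement returns |1111> with probability 0.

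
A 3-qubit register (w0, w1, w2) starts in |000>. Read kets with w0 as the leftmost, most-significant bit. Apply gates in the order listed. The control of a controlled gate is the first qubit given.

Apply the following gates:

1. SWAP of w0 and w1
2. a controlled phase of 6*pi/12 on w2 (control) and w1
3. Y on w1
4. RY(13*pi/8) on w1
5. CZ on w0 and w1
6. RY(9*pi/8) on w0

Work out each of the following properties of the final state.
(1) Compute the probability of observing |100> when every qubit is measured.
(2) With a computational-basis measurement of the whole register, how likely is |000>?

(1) Outcome |100> occurs with probability (2 - sqrt(2 - sqrt(2)))*(sqrt(sqrt(2) + 2) + 2)/16.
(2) Outcome |000> occurs with probability (2 - sqrt(2 - sqrt(2)))*(2 - sqrt(sqrt(2) + 2))/16.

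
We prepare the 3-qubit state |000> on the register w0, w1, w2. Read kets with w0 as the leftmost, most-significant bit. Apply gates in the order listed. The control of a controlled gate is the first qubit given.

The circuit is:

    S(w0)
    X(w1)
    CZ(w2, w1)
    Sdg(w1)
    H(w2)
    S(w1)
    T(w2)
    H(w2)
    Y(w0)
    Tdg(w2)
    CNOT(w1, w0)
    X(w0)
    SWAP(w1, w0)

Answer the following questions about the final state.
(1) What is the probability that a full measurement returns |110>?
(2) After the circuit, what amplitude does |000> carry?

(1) The probability of measuring |110> is sqrt(2)/4 + 1/2.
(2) The final state's coefficient on |000> equals 0.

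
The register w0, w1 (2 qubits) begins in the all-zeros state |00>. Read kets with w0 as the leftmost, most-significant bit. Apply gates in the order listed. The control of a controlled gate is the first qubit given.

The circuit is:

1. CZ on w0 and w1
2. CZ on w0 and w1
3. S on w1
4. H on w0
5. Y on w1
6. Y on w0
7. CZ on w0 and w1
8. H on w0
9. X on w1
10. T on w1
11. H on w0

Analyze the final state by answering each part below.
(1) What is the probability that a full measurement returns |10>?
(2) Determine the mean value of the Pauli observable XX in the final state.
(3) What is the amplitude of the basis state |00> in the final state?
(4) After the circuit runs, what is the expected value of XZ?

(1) A full measurement returns |10> with probability 1/2.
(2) In the final state, XX has expectation 0.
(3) The final state's coefficient on |00> equals sqrt(2)/2.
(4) In the final state, XZ has expectation 1.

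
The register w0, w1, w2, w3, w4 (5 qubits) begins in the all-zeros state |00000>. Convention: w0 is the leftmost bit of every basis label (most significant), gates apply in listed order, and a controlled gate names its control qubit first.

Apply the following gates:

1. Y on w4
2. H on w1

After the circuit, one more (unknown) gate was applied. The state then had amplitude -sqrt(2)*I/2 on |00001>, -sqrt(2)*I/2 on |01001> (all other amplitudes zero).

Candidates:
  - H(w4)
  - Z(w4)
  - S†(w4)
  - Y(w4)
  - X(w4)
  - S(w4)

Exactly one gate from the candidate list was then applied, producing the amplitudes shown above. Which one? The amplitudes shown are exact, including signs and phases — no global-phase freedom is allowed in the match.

The applied gate was Z(w4).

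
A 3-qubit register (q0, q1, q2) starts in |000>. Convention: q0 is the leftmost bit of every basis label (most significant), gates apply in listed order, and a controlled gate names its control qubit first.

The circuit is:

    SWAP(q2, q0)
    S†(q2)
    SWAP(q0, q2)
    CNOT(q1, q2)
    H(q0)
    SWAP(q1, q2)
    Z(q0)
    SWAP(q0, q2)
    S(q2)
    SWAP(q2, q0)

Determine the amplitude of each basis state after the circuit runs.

After the circuit, the state carries amplitude sqrt(2)/2 on |000>, -sqrt(2)*I/2 on |100>, and 0 on every other basis state.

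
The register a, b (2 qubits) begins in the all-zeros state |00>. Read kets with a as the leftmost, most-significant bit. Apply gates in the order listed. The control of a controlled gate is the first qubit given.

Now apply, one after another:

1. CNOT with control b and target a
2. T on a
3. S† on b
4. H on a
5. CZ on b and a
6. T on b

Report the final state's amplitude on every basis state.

The final amplitudes are sqrt(2)/2 on |00>, 0 on |01>, sqrt(2)/2 on |10>, 0 on |11>.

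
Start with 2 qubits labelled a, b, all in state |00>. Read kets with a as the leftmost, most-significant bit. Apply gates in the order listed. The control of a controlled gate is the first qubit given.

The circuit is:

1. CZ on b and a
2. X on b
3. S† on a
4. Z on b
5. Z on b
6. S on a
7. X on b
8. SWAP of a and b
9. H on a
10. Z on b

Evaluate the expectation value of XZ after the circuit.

The expectation value of XZ is 1.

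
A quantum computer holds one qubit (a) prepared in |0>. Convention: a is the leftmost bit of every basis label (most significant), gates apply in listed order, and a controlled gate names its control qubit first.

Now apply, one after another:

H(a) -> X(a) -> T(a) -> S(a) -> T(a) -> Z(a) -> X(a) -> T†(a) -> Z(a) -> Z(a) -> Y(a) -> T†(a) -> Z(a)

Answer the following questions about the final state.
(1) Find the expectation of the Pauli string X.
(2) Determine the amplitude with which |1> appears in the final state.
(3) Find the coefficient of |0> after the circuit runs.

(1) The expectation value of X is 1.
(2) |1> carries amplitude -sqrt(2)*exp(I*pi/4)/2 in the final state.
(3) The final state's coefficient on |0> equals -sqrt(2)*exp(I*pi/4)/2.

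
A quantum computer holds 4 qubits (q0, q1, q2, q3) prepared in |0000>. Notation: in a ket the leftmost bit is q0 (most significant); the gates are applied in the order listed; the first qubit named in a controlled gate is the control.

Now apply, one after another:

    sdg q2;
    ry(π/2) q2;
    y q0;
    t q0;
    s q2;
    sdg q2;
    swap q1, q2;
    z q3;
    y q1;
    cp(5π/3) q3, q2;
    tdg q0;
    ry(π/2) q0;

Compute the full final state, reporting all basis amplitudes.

The final amplitudes are -1/2 on |0000>, 1/2 on |0100>, 1/2 on |1000>, -1/2 on |1100>, and 0 on every other basis state.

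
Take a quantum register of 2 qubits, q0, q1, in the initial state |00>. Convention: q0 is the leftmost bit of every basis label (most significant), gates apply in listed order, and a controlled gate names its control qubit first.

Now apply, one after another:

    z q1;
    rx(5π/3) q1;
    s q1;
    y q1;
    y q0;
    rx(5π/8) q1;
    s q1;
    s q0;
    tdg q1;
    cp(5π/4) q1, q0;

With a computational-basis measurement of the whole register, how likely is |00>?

A full measurement returns |00> with probability 0.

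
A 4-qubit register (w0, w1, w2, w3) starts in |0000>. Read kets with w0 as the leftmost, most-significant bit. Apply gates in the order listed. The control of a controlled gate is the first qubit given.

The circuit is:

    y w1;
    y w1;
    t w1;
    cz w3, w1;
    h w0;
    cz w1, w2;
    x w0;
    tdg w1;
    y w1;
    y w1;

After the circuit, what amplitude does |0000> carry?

The amplitude on |0000> is sqrt(2)/2.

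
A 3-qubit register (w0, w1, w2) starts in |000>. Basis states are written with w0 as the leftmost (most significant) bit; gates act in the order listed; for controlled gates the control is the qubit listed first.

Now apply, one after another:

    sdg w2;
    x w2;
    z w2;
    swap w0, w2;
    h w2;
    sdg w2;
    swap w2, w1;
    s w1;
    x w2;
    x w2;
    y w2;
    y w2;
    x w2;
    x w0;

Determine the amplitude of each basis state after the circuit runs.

After the circuit, the state carries amplitude -sqrt(2)/2 on |001>, -sqrt(2)/2 on |011>, and 0 on every other basis state. Key observation: gates 10-13 undo each other exactly, leaving only the rest of the circuit to track.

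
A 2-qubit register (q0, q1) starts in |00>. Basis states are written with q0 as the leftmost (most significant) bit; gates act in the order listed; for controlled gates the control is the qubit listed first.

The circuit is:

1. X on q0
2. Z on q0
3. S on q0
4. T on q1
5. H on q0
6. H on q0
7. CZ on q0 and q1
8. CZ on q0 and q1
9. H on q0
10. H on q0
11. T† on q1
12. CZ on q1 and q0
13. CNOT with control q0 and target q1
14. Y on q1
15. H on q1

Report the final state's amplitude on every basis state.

The final amplitudes are 0 on |00>, 0 on |01>, -sqrt(2)/2 on |10>, -sqrt(2)/2 on |11>. Key observation: gates 4-11 undo each other exactly, leaving only the rest of the circuit to track.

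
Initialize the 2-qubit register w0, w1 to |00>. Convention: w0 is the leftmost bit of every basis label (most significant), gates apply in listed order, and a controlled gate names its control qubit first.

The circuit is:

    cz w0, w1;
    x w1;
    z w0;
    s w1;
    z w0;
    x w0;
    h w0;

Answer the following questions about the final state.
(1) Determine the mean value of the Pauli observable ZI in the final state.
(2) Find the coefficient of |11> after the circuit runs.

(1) The expectation value of ZI is 0.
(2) The amplitude on |11> is -sqrt(2)*I/2.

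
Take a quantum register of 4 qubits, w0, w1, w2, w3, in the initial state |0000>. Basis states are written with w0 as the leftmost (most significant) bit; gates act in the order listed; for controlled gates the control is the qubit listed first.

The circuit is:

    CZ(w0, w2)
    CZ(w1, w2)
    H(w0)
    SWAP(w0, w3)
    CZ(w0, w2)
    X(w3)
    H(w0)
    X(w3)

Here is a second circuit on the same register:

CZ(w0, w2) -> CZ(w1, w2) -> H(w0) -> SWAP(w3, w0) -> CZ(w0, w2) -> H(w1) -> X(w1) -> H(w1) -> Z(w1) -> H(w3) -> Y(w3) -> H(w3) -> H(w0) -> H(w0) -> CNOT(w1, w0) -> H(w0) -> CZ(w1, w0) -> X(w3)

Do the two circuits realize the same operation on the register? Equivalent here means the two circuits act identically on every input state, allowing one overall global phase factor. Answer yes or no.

No: there is an input state on which the two circuits produce genuinely different outputs (not merely differing by a phase).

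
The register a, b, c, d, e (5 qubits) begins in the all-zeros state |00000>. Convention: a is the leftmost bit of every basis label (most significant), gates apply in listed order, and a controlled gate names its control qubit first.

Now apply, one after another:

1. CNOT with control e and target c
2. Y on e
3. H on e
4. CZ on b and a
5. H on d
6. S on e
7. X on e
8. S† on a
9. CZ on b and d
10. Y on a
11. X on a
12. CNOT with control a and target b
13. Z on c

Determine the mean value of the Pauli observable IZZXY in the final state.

The expectation value of IZZXY is 1.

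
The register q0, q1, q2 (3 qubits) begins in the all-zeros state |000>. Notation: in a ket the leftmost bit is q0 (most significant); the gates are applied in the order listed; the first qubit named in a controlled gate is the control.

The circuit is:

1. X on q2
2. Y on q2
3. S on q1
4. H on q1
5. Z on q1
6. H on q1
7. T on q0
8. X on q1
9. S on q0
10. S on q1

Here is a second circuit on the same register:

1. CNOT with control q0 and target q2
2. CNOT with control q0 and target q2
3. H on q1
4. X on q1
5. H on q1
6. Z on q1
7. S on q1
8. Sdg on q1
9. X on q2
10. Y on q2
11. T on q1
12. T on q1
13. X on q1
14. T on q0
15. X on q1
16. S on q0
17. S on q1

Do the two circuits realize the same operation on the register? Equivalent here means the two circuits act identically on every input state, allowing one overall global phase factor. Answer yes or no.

Yes: on every input state the two circuits agree up to one overall phase factor.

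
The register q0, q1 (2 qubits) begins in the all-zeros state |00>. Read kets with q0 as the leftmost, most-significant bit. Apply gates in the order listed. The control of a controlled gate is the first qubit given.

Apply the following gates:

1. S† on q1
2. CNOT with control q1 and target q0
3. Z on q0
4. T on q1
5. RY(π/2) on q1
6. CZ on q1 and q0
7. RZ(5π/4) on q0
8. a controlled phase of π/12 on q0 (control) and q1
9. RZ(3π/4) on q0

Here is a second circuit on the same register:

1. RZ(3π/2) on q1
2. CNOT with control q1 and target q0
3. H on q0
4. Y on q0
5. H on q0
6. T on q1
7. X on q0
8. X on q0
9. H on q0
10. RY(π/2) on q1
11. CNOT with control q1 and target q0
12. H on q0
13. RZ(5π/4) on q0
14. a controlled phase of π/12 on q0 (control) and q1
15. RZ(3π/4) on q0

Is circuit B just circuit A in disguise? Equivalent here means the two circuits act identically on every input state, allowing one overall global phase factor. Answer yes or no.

No — the two circuits implement different unitaries, even allowing a global phase.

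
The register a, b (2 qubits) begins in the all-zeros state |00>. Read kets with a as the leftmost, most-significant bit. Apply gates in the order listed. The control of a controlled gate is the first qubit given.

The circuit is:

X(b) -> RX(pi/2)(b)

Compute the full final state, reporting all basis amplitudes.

After the circuit, the state carries amplitude -sqrt(2)*I/2 on |00>, sqrt(2)/2 on |01>, 0 on |10>, 0 on |11>.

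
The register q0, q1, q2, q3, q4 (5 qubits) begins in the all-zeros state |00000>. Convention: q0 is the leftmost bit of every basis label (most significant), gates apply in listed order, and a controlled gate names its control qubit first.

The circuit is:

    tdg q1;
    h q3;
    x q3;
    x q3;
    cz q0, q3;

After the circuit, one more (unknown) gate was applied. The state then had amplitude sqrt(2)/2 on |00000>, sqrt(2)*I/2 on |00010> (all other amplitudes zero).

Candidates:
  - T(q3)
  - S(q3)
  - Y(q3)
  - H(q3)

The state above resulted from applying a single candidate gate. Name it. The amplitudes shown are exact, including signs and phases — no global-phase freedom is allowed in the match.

It was S(q3) that produced the state shown. Key observation: steps 3-4 multiply out to the identity, so the circuit reduces to the remaining gates.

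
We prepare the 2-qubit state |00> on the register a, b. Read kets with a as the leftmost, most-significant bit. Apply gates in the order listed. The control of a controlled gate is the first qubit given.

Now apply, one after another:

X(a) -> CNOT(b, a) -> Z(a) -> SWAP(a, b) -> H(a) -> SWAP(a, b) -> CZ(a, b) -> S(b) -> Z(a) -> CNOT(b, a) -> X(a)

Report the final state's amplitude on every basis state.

The resulting statevector has amplitude sqrt(2)/2 on |00>, 0 on |01>, 0 on |10>, -sqrt(2)*I/2 on |11>.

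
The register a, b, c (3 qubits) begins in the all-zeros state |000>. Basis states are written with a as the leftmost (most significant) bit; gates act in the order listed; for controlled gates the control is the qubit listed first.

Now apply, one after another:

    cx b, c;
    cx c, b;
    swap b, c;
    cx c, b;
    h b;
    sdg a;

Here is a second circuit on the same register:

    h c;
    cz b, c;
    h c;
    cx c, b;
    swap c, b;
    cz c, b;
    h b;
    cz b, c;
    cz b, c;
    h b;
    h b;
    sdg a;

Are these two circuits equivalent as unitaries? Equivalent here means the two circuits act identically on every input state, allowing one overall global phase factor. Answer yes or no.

No: there is an input state on which the two circuits produce genuinely different outputs (not merely differing by a phase).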